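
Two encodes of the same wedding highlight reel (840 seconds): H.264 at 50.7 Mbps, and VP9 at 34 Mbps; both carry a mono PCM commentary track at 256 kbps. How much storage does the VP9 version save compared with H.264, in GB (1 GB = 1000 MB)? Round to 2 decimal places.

1.75 GB

Audio: 256 kbps = 0.256 Mbps.
H.264: 50.956 Mbps × 840 s = 42803.0 Mb = 5.350 GB.
VP9: 34.256 Mbps × 840 s = 28775.0 Mb = 3.597 GB.
Saving: 5.350 − 3.597 = 1.754 GB.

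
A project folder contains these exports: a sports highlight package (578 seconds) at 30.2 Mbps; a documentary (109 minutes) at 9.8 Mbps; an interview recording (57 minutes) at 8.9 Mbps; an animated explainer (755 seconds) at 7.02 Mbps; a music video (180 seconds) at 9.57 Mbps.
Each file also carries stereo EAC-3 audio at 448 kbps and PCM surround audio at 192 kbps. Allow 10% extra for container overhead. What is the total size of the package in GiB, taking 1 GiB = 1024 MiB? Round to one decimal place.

16.2 GiB

Audio total: 448 + 192 = 640 kbps = 0.640 Mbps.
sports highlight package: 30.840 Mbps × 578 s × 1.10 = 19608.1 Mb
documentary: 10.440 Mbps × 6540 s × 1.10 = 75105.4 Mb
interview recording: 9.540 Mbps × 3420 s × 1.10 = 35889.5 Mb
animated explainer: 7.660 Mbps × 755 s × 1.10 = 6361.6 Mb
music video: 10.210 Mbps × 180 s × 1.10 = 2021.6 Mb
Total: 138986.1 Mb = 17373.3 MB.
= 16.18 GiB.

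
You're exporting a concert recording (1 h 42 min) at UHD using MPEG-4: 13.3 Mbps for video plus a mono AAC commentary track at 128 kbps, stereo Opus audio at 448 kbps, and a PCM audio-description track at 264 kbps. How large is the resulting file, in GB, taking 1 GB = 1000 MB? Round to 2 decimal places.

1 h 42 min = 102 min = 6120 s
Audio total: 128 + 448 + 264 = 840 kbps = 0.840 Mbps.
Total bitrate: 13.3 + 0.840 = 14.140 Mbps.
Stream data: 14.140 Mbps × 6120 s = 86536.8 Mb.
86,537 Mb ÷ 8 = 10,817 MB → 10.82 GB.

10.82 GB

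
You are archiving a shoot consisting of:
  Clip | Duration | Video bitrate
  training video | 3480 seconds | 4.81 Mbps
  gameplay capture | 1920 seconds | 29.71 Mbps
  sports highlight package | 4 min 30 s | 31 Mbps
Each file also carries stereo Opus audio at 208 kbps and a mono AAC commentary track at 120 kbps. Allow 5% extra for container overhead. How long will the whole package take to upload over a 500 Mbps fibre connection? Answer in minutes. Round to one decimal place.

2.9 minutes

Audio total: 208 + 120 = 328 kbps = 0.328 Mbps.
training video: 5.138 Mbps × 3480 s × 1.05 = 18774.3 Mb
gameplay capture: 30.038 Mbps × 1920 s × 1.05 = 60556.6 Mb
sports highlight package: 31.328 Mbps × 270 s × 1.05 = 8881.5 Mb
Total: 88212.3 Mb = 11026.5 MB.
At 500 Mbps: 88212.3 / 500 = 176 s ≈ 2.94 minutes.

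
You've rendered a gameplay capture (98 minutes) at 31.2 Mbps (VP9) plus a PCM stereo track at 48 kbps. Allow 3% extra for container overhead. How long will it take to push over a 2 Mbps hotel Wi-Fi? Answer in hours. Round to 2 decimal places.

26.28 hours

98 min = 5880 s
Audio: 48 kbps = 0.048 Mbps.
Total bitrate: 31.248 Mbps.
File: 31.248 Mbps × 5880 s = 183738.2 Mb.
With 3% container overhead: ×1.03. → 189250.4 Mb.
At 2 Mbps: 189250.4 / 2 = 94625.2 s ≈ 26.3 hours.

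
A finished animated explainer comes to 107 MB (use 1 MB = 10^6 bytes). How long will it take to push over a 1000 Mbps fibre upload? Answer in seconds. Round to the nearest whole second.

File: 107 MB = 856.0 Mb.
At 1000 Mbps: 856.0 / 1000 = 0.9 s ≈ 0.856 seconds.

1 seconds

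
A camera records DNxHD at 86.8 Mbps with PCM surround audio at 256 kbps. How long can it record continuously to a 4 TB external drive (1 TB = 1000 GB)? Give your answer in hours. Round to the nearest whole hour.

102 hours

Audio: 256 kbps = 0.256 Mbps.
Total bitrate: 86.8 + 0.256 = 87.056 Mbps.
Capacity: 4 TB = 32,000,000 Mb.
Recording time: 32,000,000 / 87.056 = 367,579 s ≈ 102 hours.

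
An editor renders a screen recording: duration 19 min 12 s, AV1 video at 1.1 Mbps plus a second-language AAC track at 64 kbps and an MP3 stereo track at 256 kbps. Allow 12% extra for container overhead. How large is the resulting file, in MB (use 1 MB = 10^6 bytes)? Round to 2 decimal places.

229.02 MB

19 min 12 s = 1152 s
Audio total: 64 + 256 = 320 kbps = 0.320 Mbps.
Total bitrate: 1.1 + 0.320 = 1.420 Mbps.
Stream data: 1.420 Mbps × 1152 s = 1635.8 Mb.
With 12% container overhead: ×1.12.
1,832 Mb ÷ 8 = 229.0 MB → 229.0 MB.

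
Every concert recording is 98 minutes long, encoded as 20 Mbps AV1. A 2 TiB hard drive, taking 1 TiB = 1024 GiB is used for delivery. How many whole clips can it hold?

98 min = 5880 s
Per item: 20.000 Mbps × 5880 s = 117,600 Mb = 14,700 MB.
Capacity: 2 TiB = 17,592,186 Mb; 149.59 items → 149 complete.

149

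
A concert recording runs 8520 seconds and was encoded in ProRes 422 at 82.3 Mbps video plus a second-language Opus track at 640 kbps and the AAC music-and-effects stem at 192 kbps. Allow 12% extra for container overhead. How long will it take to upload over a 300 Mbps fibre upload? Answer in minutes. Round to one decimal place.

Audio total: 640 + 192 = 832 kbps = 0.832 Mbps.
Total bitrate: 83.132 Mbps.
File: 83.132 Mbps × 8520 s = 708284.6 Mb.
With 12% container overhead: ×1.12. → 793278.8 Mb.
At 300 Mbps: 793278.8 / 300 = 2644.3 s ≈ 44.1 minutes.

44.1 minutes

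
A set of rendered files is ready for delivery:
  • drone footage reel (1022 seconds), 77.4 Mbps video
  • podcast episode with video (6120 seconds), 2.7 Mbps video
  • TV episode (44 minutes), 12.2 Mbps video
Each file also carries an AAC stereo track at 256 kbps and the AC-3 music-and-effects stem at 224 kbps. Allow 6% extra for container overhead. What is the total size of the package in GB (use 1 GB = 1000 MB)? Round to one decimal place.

17.6 GB

Audio total: 256 + 224 = 480 kbps = 0.480 Mbps.
drone footage reel: 77.880 Mbps × 1022 s × 1.06 = 84369.0 Mb
podcast episode with video: 3.180 Mbps × 6120 s × 1.06 = 20629.3 Mb
TV episode: 12.680 Mbps × 2640 s × 1.06 = 35483.7 Mb
Total: 140482.0 Mb = 17560.2 MB.
= 17.56 GB.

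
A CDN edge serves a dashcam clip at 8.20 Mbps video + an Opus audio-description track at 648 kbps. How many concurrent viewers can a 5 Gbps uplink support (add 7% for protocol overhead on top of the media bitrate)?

Audio: 648 kbps = 0.648 Mbps.
Per-viewer media rate: 8.848 Mbps.
On the wire with 7% overhead: 9.467 Mbps.
5 Gbps = 5,000 Mbps; 5,000 / 9.467 = 528.13 → 528 viewers.

528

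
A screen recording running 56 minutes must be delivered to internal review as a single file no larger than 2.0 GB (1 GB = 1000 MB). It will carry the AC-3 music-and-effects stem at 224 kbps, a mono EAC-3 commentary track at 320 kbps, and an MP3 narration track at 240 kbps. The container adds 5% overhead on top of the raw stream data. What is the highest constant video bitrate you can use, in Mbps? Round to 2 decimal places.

Budget: 2.0 GB = 16000.0 Mb.
Stream payload after overhead: 16000.0 / 1.05 = 15238.1 Mb.
56 min = 3360 s
Total bitrate budget: 15238.1 Mb / 3360 s = 4.535 Mbps.
Audio total: 224 + 320 + 240 = 784 kbps = 0.784 Mbps.
Video: 4.535 − 0.784 = 3.751 Mbps.

3.75 Mbps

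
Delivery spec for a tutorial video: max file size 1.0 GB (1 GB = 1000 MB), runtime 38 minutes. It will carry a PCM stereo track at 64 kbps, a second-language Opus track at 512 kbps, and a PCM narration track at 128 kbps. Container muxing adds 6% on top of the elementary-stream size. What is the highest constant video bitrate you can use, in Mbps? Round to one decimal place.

Budget: 1.0 GB = 8000.0 Mb.
Stream payload after overhead: 8000.0 / 1.06 = 7547.2 Mb.
38 min = 2280 s
Total bitrate budget: 7547.2 Mb / 2280 s = 3.310 Mbps.
Audio total: 64 + 512 + 128 = 704 kbps = 0.704 Mbps.
Video: 3.310 − 0.704 = 2.606 Mbps.

2.6 Mbps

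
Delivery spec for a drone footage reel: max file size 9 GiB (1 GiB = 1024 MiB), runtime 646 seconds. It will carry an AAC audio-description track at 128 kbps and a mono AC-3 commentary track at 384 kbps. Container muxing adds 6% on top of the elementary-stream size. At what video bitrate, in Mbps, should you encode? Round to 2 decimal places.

Budget: 9 GiB = 77309.4 Mb.
Stream payload after overhead: 77309.4 / 1.06 = 72933.4 Mb.
Total bitrate budget: 72933.4 Mb / 646 s = 112.900 Mbps.
Audio total: 128 + 384 = 512 kbps = 0.512 Mbps.
Video: 112.900 − 0.512 = 112.388 Mbps.

112.39 Mbps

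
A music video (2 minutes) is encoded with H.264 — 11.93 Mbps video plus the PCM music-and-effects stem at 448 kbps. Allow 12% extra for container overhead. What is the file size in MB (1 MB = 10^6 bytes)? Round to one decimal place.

2 min = 120 s
Audio: 448 kbps = 0.448 Mbps.
Total bitrate: 11.93 + 0.448 = 12.378 Mbps.
Stream data: 12.378 Mbps × 120 s = 1485.4 Mb.
With 12% container overhead: ×1.12.
1,664 Mb ÷ 8 = 208.0 MB → 208.0 MB.

208.0 MB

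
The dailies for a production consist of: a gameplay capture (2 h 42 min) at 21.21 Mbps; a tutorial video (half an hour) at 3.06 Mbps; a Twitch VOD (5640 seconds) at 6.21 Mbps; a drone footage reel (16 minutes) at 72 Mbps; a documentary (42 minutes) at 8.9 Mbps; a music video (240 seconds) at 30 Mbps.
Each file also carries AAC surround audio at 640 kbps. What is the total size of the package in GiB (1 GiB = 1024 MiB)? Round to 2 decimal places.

41.77 GiB

Audio: 640 kbps = 0.640 Mbps.
gameplay capture: 21.850 Mbps × 9720 s = 212382.0 Mb
tutorial video: 3.700 Mbps × 1800 s = 6660.0 Mb
Twitch VOD: 6.850 Mbps × 5640 s = 38634.0 Mb
drone footage reel: 72.640 Mbps × 960 s = 69734.4 Mb
documentary: 9.540 Mbps × 2520 s = 24040.8 Mb
music video: 30.640 Mbps × 240 s = 7353.6 Mb
Total: 358804.8 Mb = 44850.6 MB.
= 41.77 GiB.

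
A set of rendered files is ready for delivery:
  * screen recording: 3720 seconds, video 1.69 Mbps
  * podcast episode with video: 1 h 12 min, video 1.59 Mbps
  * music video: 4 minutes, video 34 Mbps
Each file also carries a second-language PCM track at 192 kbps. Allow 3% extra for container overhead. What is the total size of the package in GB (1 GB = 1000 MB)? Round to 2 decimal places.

Audio: 192 kbps = 0.192 Mbps.
screen recording: 1.882 Mbps × 3720 s × 1.03 = 7211.1 Mb
podcast episode with video: 1.782 Mbps × 4320 s × 1.03 = 7929.2 Mb
music video: 34.192 Mbps × 240 s × 1.03 = 8452.3 Mb
Total: 23592.5 Mb = 2949.1 MB.
= 2.949 GB.

2.95 GB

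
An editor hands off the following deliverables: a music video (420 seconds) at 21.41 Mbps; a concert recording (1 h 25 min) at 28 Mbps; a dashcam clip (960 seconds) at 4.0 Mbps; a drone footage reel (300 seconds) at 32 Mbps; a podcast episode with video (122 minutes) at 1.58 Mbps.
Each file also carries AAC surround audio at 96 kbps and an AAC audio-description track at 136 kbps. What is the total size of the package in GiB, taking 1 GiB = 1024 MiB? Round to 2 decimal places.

Audio total: 96 + 136 = 232 kbps = 0.232 Mbps.
music video: 21.642 Mbps × 420 s = 9089.6 Mb
concert recording: 28.232 Mbps × 5100 s = 143983.2 Mb
dashcam clip: 4.232 Mbps × 960 s = 4062.7 Mb
drone footage reel: 32.232 Mbps × 300 s = 9669.6 Mb
podcast episode with video: 1.812 Mbps × 7320 s = 13263.8 Mb
Total: 180069.0 Mb = 22508.6 MB.
= 20.96 GiB.

20.96 GiB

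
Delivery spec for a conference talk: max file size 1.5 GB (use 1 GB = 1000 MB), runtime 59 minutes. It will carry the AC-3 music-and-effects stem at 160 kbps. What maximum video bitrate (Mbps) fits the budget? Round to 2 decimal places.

3.23 Mbps

Budget: 1.5 GB = 12000.0 Mb.
59 min = 3540 s
Total bitrate budget: 12000.0 Mb / 3540 s = 3.390 Mbps.
Audio: 160 kbps = 0.160 Mbps.
Video: 3.390 − 0.160 = 3.230 Mbps.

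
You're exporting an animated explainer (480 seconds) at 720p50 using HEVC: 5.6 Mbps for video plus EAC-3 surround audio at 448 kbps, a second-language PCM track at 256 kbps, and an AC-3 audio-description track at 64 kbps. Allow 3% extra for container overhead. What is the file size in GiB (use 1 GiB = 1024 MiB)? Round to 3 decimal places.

Audio total: 448 + 256 + 64 = 768 kbps = 0.768 Mbps.
Total bitrate: 5.6 + 0.768 = 6.368 Mbps.
Stream data: 6.368 Mbps × 480 s = 3056.6 Mb.
With 3% container overhead: ×1.03.
3,148 Mb = 393,542,400 bytes ÷ 1,073,741,824 = 0.3665 GiB.

0.367 GiB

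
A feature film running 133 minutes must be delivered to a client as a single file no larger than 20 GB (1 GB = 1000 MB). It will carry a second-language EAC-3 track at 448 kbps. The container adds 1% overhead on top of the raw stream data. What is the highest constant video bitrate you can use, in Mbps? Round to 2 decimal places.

Budget: 20 GB = 160000.0 Mb.
Stream payload after overhead: 160000.0 / 1.01 = 158415.8 Mb.
133 min = 7980 s
Total bitrate budget: 158415.8 Mb / 7980 s = 19.852 Mbps.
Audio: 448 kbps = 0.448 Mbps.
Video: 19.852 − 0.448 = 19.404 Mbps.

19.40 Mbps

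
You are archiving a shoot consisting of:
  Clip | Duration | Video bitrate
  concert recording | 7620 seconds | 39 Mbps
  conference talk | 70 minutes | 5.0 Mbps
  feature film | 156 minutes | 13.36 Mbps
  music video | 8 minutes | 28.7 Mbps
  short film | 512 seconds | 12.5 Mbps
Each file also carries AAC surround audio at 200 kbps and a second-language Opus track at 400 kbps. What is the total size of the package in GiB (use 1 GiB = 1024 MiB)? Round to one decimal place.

Audio total: 200 + 400 = 600 kbps = 0.600 Mbps.
concert recording: 39.600 Mbps × 7620 s = 301752.0 Mb
conference talk: 5.600 Mbps × 4200 s = 23520.0 Mb
feature film: 13.960 Mbps × 9360 s = 130665.6 Mb
music video: 29.300 Mbps × 480 s = 14064.0 Mb
short film: 13.100 Mbps × 512 s = 6707.2 Mb
Total: 476708.8 Mb = 59588.6 MB.
= 55.50 GiB.

55.5 GiB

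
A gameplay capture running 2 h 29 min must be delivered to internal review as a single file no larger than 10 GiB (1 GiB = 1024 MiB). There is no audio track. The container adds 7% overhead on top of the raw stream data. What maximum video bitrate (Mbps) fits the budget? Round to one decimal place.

Budget: 10 GiB = 85899.3 Mb.
Stream payload after overhead: 85899.3 / 1.07 = 80279.8 Mb.
2 h 29 min = 149 min = 8940 s
Total bitrate budget: 80279.8 Mb / 8940 s = 8.980 Mbps.

9.0 Mbps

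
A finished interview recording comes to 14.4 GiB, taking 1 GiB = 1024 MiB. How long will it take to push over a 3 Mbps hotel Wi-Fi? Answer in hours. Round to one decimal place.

File: 14.4 GiB = 123695.1 Mb.
At 3 Mbps: 123695.1 / 3 = 41231.7 s ≈ 11.5 hours.

11.5 hours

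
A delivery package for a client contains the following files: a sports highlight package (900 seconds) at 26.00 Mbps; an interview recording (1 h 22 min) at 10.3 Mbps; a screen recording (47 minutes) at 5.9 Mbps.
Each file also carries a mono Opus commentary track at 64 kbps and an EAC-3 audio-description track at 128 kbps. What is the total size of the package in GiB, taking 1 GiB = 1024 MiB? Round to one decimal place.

10.8 GiB

Audio total: 64 + 128 = 192 kbps = 0.192 Mbps.
sports highlight package: 26.192 Mbps × 900 s = 23572.8 Mb
interview recording: 10.492 Mbps × 4920 s = 51620.6 Mb
screen recording: 6.092 Mbps × 2820 s = 17179.4 Mb
Total: 92372.9 Mb = 11546.6 MB.
= 10.75 GiB.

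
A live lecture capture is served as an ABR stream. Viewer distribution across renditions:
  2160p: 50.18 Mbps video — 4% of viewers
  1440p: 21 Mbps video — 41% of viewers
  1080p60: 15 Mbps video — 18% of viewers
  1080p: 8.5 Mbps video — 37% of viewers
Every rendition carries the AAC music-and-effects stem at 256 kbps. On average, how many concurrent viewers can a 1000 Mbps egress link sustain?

Audio: 256 kbps = 0.256 Mbps.
Average per-viewer bitrate: 0.04×50.436 + 0.41×21.256 + 0.18×15.256 + 0.37×8.756 = 16.718 Mbps.
1000 Mbps = 1,000 Mbps; 1,000 / 16.718 = 59.82 → 59.

59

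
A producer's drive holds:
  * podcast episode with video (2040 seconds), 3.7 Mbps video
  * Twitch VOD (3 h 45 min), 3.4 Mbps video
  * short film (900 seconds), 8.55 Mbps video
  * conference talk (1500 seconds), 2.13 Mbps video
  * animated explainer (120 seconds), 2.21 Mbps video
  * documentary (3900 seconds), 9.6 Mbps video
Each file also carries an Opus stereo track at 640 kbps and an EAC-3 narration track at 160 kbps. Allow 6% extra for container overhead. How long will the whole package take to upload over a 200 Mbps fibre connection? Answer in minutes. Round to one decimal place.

10.6 minutes

Audio total: 640 + 160 = 800 kbps = 0.800 Mbps.
podcast episode with video: 4.500 Mbps × 2040 s × 1.06 = 9730.8 Mb
Twitch VOD: 4.200 Mbps × 13500 s × 1.06 = 60102.0 Mb
short film: 9.350 Mbps × 900 s × 1.06 = 8919.9 Mb
conference talk: 2.930 Mbps × 1500 s × 1.06 = 4658.7 Mb
animated explainer: 3.010 Mbps × 120 s × 1.06 = 382.9 Mb
documentary: 10.400 Mbps × 3900 s × 1.06 = 42993.6 Mb
Total: 126787.9 Mb = 15848.5 MB.
At 200 Mbps: 126787.9 / 200 = 634 s ≈ 10.6 minutes.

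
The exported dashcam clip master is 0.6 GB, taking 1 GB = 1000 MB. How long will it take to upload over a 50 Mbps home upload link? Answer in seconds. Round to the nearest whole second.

File: 0.6 GB = 4800.0 Mb.
At 50 Mbps: 4800.0 / 50 = 96.0 s ≈ 96 seconds.

96 seconds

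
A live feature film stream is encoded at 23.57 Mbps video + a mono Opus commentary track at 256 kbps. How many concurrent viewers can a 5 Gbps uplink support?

Audio: 256 kbps = 0.256 Mbps.
Per-viewer media rate: 23.826 Mbps.
5 Gbps = 5,000 Mbps; 5,000 / 23.826 = 209.85 → 209 viewers.

209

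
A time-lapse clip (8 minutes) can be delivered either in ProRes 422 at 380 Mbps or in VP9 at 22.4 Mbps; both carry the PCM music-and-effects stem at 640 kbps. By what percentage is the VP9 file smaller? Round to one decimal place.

8 min = 480 s
Audio: 640 kbps = 0.640 Mbps.
ProRes 422: 380.640 Mbps × 480 s = 182707.2 Mb = 22.838 GB.
VP9: 23.040 Mbps × 480 s = 11059.2 Mb = 1.382 GB.
Reduction: (1 − 1.382/22.838) × 100 = 93.95%.

93.9%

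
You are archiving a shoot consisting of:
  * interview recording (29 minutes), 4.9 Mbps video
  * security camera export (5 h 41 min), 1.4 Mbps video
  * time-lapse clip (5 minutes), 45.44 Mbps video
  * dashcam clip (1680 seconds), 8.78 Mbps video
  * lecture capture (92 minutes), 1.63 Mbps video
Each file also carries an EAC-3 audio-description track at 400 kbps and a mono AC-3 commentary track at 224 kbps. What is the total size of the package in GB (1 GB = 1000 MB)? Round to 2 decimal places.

Audio total: 400 + 224 = 624 kbps = 0.624 Mbps.
interview recording: 5.524 Mbps × 1740 s = 9611.8 Mb
security camera export: 2.024 Mbps × 20460 s = 41411.0 Mb
time-lapse clip: 46.064 Mbps × 300 s = 13819.2 Mb
dashcam clip: 9.404 Mbps × 1680 s = 15798.7 Mb
lecture capture: 2.254 Mbps × 5520 s = 12442.1 Mb
Total: 93082.8 Mb = 11635.4 MB.
= 11.64 GB.

11.64 GB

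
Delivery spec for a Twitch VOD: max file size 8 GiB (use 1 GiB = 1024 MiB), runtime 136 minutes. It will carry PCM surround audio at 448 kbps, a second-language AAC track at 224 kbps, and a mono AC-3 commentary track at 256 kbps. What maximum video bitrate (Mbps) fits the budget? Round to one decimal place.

7.5 Mbps

Budget: 8 GiB = 68719.5 Mb.
136 min = 8160 s
Total bitrate budget: 68719.5 Mb / 8160 s = 8.422 Mbps.
Audio total: 448 + 224 + 256 = 928 kbps = 0.928 Mbps.
Video: 8.422 − 0.928 = 7.494 Mbps.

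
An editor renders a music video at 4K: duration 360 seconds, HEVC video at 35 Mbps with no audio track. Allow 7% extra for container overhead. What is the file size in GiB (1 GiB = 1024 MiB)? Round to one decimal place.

Total bitrate: 35 Mbps.
Stream data: 35.000 Mbps × 360 s = 12600.0 Mb.
With 7% container overhead: ×1.07.
13,482 Mb = 1,685,250,000 bytes ÷ 1,073,741,824 = 1.570 GiB.

1.6 GiB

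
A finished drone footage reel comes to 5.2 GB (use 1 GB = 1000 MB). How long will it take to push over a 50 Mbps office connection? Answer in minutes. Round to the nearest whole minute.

14 minutes

File: 5.2 GB = 41600.0 Mb.
At 50 Mbps: 41600.0 / 50 = 832.0 s ≈ 13.9 minutes.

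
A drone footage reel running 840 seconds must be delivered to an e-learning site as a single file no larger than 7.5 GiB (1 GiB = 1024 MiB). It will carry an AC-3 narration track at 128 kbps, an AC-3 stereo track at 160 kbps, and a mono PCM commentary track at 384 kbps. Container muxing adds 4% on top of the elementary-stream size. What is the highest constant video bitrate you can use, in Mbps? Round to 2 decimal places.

Budget: 7.5 GiB = 64424.5 Mb.
Stream payload after overhead: 64424.5 / 1.04 = 61946.6 Mb.
Total bitrate budget: 61946.6 Mb / 840 s = 73.746 Mbps.
Audio total: 128 + 160 + 384 = 672 kbps = 0.672 Mbps.
Video: 73.746 − 0.672 = 73.074 Mbps.

73.07 Mbps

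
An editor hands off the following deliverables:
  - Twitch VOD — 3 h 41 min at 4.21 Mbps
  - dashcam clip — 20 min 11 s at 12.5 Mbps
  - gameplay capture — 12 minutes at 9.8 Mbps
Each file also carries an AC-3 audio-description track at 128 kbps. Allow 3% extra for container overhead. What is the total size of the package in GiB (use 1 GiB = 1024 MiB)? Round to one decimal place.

9.6 GiB

Audio: 128 kbps = 0.128 Mbps.
Twitch VOD: 4.338 Mbps × 13260 s × 1.03 = 59247.5 Mb
dashcam clip: 12.628 Mbps × 1211 s × 1.03 = 15751.3 Mb
gameplay capture: 9.928 Mbps × 720 s × 1.03 = 7362.6 Mb
Total: 82361.4 Mb = 10295.2 MB.
= 9.588 GiB.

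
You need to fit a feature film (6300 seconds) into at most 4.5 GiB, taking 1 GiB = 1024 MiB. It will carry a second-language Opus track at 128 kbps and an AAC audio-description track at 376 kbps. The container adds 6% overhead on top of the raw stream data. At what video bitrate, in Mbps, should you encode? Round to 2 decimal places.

Budget: 4.5 GiB = 38654.7 Mb.
Stream payload after overhead: 38654.7 / 1.06 = 36466.7 Mb.
Total bitrate budget: 36466.7 Mb / 6300 s = 5.788 Mbps.
Audio total: 128 + 376 = 504 kbps = 0.504 Mbps.
Video: 5.788 − 0.504 = 5.284 Mbps.

5.28 Mbps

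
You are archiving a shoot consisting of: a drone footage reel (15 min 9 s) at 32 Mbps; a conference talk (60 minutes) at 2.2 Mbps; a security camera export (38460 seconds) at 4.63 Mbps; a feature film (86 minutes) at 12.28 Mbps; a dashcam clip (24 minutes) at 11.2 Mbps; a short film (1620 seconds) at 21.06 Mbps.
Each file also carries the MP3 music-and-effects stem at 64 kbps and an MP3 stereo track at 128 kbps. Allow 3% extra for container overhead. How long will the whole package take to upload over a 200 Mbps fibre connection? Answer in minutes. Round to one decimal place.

29.1 minutes

Audio total: 64 + 128 = 192 kbps = 0.192 Mbps.
drone footage reel: 32.192 Mbps × 909 s × 1.03 = 30140.4 Mb
conference talk: 2.392 Mbps × 3600 s × 1.03 = 8869.5 Mb
security camera export: 4.822 Mbps × 38460 s × 1.03 = 191017.7 Mb
feature film: 12.472 Mbps × 5160 s × 1.03 = 66286.2 Mb
dashcam clip: 11.392 Mbps × 1440 s × 1.03 = 16896.6 Mb
short film: 21.252 Mbps × 1620 s × 1.03 = 35461.1 Mb
Total: 348671.6 Mb = 43583.9 MB.
At 200 Mbps: 348671.6 / 200 = 1743 s ≈ 29.1 minutes.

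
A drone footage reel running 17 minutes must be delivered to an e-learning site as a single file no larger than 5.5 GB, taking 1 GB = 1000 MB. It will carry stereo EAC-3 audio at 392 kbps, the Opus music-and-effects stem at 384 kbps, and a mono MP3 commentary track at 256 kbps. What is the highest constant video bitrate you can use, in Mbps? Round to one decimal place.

42.1 Mbps

Budget: 5.5 GB = 44000.0 Mb.
17 min = 1020 s
Total bitrate budget: 44000.0 Mb / 1020 s = 43.137 Mbps.
Audio total: 392 + 384 + 256 = 1032 kbps = 1.032 Mbps.
Video: 43.137 − 1.032 = 42.105 Mbps.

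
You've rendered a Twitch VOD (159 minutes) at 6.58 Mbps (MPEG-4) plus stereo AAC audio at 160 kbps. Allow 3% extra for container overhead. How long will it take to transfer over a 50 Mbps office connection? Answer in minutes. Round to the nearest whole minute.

22 minutes

159 min = 9540 s
Audio: 160 kbps = 0.160 Mbps.
Total bitrate: 6.740 Mbps.
File: 6.740 Mbps × 9540 s = 64299.6 Mb.
With 3% container overhead: ×1.03. → 66228.6 Mb.
At 50 Mbps: 66228.6 / 50 = 1324.6 s ≈ 22.1 minutes.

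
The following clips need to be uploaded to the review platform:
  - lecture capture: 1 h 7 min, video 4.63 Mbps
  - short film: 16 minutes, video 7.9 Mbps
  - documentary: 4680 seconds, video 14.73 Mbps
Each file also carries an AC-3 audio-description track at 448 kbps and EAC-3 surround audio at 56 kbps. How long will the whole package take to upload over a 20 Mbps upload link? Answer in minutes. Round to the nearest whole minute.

Audio total: 448 + 56 = 504 kbps = 0.504 Mbps.
lecture capture: 5.134 Mbps × 4020 s = 20638.7 Mb
short film: 8.404 Mbps × 960 s = 8067.8 Mb
documentary: 15.234 Mbps × 4680 s = 71295.1 Mb
Total: 100001.6 Mb = 12500.2 MB.
At 20 Mbps: 100001.6 / 20 = 5000 s ≈ 83.3 minutes.

83 minutes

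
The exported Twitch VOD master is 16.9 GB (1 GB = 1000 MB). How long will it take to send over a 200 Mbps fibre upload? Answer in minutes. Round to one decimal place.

11.3 minutes

File: 16.9 GB = 135200.0 Mb.
At 200 Mbps: 135200.0 / 200 = 676.0 s ≈ 11.3 minutes.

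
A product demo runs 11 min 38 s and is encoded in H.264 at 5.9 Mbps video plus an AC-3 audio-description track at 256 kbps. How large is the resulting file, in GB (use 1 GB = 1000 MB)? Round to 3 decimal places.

0.537 GB

11 min 38 s = 698 s
Audio: 256 kbps = 0.256 Mbps.
Total bitrate: 5.9 + 0.256 = 6.156 Mbps.
Stream data: 6.156 Mbps × 698 s = 4296.9 Mb.
4,297 Mb ÷ 8 = 537.1 MB → 0.5371 GB.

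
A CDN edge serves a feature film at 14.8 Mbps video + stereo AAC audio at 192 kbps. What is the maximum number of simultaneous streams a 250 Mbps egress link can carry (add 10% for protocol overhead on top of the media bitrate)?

15

Audio: 192 kbps = 0.192 Mbps.
Per-viewer media rate: 14.992 Mbps.
On the wire with 10% overhead: 16.491 Mbps.
250 Mbps = 250.0 Mbps; 250.0 / 16.491 = 15.16 → 15 viewers.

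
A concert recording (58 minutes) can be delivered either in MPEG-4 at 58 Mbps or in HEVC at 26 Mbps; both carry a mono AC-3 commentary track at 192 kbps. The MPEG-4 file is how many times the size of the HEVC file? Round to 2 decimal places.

58 min = 3480 s
Audio: 192 kbps = 0.192 Mbps.
MPEG-4: 58.192 Mbps × 3480 s = 202508.2 Mb = 25.314 GB.
HEVC: 26.192 Mbps × 3480 s = 91148.2 Mb = 11.394 GB.
Ratio: 25.314 / 11.394 = 2.222.

2.22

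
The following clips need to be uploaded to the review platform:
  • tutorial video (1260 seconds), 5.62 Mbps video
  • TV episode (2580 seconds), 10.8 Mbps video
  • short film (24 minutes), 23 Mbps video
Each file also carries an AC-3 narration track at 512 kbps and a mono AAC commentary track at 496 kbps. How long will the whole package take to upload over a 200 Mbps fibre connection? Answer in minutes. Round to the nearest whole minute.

6 minutes

Audio total: 512 + 496 = 1008 kbps = 1.008 Mbps.
tutorial video: 6.628 Mbps × 1260 s = 8351.3 Mb
TV episode: 11.808 Mbps × 2580 s = 30464.6 Mb
short film: 24.008 Mbps × 1440 s = 34571.5 Mb
Total: 73387.4 Mb = 9173.4 MB.
At 200 Mbps: 73387.4 / 200 = 367 s ≈ 6.12 minutes.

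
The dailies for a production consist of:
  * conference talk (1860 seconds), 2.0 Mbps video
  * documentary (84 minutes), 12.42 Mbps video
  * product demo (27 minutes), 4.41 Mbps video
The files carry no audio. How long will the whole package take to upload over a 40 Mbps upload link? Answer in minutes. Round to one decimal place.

conference talk: 2.000 Mbps × 1860 s = 3720.0 Mb
documentary: 12.420 Mbps × 5040 s = 62596.8 Mb
product demo: 4.410 Mbps × 1620 s = 7144.2 Mb
Total: 73461.0 Mb = 9182.6 MB.
At 40 Mbps: 73461.0 / 40 = 1837 s ≈ 30.6 minutes.

30.6 minutes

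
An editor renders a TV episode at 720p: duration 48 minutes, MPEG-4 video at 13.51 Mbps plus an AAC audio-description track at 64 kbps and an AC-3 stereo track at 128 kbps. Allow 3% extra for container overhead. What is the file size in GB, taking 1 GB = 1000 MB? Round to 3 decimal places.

48 min = 2880 s
Audio total: 64 + 128 = 192 kbps = 0.192 Mbps.
Total bitrate: 13.51 + 0.192 = 13.702 Mbps.
Stream data: 13.702 Mbps × 2880 s = 39461.8 Mb.
With 3% container overhead: ×1.03.
40,646 Mb ÷ 8 = 5,081 MB → 5.081 GB.

5.081 GB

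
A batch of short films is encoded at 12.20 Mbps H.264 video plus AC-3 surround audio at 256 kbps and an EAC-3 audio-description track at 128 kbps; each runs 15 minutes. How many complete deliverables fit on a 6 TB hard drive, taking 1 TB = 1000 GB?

4238

15 min = 900 s
Audio total: 256 + 128 = 384 kbps = 0.384 Mbps.
Total bitrate: 12.584 Mbps.
Per item: 12.584 Mbps × 900 s = 11,326 Mb = 1,416 MB.
Capacity: 6 TB = 48,000,000 Mb; 4238.19 items → 4238 complete.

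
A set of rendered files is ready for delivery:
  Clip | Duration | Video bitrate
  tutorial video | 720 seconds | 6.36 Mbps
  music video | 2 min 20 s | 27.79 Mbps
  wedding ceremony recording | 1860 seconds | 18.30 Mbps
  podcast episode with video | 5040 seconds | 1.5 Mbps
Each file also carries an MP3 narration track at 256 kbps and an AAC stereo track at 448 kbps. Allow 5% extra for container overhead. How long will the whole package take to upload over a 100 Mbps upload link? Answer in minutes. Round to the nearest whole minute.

Audio total: 256 + 448 = 704 kbps = 0.704 Mbps.
tutorial video: 7.064 Mbps × 720 s × 1.05 = 5340.4 Mb
music video: 28.494 Mbps × 140 s × 1.05 = 4188.6 Mb
wedding ceremony recording: 19.004 Mbps × 1860 s × 1.05 = 37114.8 Mb
podcast episode with video: 2.204 Mbps × 5040 s × 1.05 = 11663.6 Mb
Total: 58307.4 Mb = 7288.4 MB.
At 100 Mbps: 58307.4 / 100 = 583 s ≈ 9.72 minutes.

10 minutes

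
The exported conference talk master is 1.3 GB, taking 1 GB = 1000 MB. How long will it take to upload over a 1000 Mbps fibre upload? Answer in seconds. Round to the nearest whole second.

File: 1.3 GB = 10400.0 Mb.
At 1000 Mbps: 10400.0 / 1000 = 10.4 s ≈ 10.4 seconds.

10 seconds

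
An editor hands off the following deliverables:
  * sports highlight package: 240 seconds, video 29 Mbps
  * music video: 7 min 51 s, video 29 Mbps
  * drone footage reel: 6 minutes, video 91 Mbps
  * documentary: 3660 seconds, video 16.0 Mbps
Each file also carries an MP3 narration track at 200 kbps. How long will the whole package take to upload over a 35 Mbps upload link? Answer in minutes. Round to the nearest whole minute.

Audio: 200 kbps = 0.200 Mbps.
sports highlight package: 29.200 Mbps × 240 s = 7008.0 Mb
music video: 29.200 Mbps × 471 s = 13753.2 Mb
drone footage reel: 91.200 Mbps × 360 s = 32832.0 Mb
documentary: 16.200 Mbps × 3660 s = 59292.0 Mb
Total: 112885.2 Mb = 14110.6 MB.
At 35 Mbps: 112885.2 / 35 = 3225 s ≈ 53.8 minutes.

54 minutes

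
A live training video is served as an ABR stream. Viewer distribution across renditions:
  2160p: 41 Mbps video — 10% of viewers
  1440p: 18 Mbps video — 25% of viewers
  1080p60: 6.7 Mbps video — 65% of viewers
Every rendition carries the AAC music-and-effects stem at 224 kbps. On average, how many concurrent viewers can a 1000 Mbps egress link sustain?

75

Audio: 224 kbps = 0.224 Mbps.
Average per-viewer bitrate: 0.10×41.224 + 0.25×18.224 + 0.65×6.924 = 13.179 Mbps.
1000 Mbps = 1,000 Mbps; 1,000 / 13.179 = 75.88 → 75.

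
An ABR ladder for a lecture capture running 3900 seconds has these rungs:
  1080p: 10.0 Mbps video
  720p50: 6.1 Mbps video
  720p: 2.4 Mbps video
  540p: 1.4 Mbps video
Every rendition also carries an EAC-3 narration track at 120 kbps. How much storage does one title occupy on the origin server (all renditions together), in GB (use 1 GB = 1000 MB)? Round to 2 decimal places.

9.94 GB

Audio: 120 kbps = 0.120 Mbps.
Sum of rendition bitrates: (10.0+0.120) + (6.1+0.120) + (2.4+0.120) + (1.4+0.120) = 20.380 Mbps.
× 3900 s = 79,482 Mb = 9,935 MB = 9.935 GB.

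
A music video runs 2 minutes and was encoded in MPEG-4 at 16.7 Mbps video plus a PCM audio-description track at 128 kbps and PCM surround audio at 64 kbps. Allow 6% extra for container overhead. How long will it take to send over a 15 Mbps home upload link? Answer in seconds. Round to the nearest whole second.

143 seconds

2 min = 120 s
Audio total: 128 + 64 = 192 kbps = 0.192 Mbps.
Total bitrate: 16.892 Mbps.
File: 16.892 Mbps × 120 s = 2027.0 Mb.
With 6% container overhead: ×1.06. → 2148.7 Mb.
At 15 Mbps: 2148.7 / 15 = 143.2 s ≈ 143 seconds.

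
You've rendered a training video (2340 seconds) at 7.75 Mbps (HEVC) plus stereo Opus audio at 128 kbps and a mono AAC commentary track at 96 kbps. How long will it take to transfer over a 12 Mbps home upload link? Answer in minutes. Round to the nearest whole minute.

26 minutes

Audio total: 128 + 96 = 224 kbps = 0.224 Mbps.
Total bitrate: 7.974 Mbps.
File: 7.974 Mbps × 2340 s = 18659.2 Mb.
At 12 Mbps: 18659.2 / 12 = 1554.9 s ≈ 25.9 minutes.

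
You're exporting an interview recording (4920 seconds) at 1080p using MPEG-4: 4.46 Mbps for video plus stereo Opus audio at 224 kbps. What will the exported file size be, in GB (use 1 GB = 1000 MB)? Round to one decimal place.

Audio: 224 kbps = 0.224 Mbps.
Total bitrate: 4.46 + 0.224 = 4.684 Mbps.
Stream data: 4.684 Mbps × 4920 s = 23045.3 Mb.
23,045 Mb ÷ 8 = 2,881 MB → 2.881 GB.

2.9 GB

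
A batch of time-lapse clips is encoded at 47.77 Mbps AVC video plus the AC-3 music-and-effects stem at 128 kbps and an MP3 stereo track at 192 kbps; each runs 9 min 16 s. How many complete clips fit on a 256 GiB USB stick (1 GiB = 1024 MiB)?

9 min 16 s = 556 s
Audio total: 128 + 192 = 320 kbps = 0.320 Mbps.
Total bitrate: 48.090 Mbps.
Per item: 48.090 Mbps × 556 s = 26,738 Mb = 3,342 MB.
Capacity: 256 GiB = 2,199,023 Mb; 82.24 items → 82 complete.

82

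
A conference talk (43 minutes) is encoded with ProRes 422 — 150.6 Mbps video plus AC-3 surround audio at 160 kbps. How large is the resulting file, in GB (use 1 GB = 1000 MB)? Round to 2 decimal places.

48.62 GB

43 min = 2580 s
Audio: 160 kbps = 0.160 Mbps.
Total bitrate: 150.6 + 0.160 = 150.760 Mbps.
Stream data: 150.760 Mbps × 2580 s = 388960.8 Mb.
388,961 Mb ÷ 8 = 48,620 MB → 48.62 GB.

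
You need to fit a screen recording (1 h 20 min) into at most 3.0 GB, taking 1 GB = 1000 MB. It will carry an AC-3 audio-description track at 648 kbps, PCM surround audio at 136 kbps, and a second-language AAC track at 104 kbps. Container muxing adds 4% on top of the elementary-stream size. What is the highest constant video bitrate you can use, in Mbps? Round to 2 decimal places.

Budget: 3.0 GB = 24000.0 Mb.
Stream payload after overhead: 24000.0 / 1.04 = 23076.9 Mb.
1 h 20 min = 80 min = 4800 s
Total bitrate budget: 23076.9 Mb / 4800 s = 4.808 Mbps.
Audio total: 648 + 136 + 104 = 888 kbps = 0.888 Mbps.
Video: 4.808 − 0.888 = 3.920 Mbps.

3.92 Mbps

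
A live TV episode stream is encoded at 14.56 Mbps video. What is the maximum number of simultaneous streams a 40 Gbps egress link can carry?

2747

40 Gbps = 40,000 Mbps; 40,000 / 14.560 = 2747.25 → 2747 viewers.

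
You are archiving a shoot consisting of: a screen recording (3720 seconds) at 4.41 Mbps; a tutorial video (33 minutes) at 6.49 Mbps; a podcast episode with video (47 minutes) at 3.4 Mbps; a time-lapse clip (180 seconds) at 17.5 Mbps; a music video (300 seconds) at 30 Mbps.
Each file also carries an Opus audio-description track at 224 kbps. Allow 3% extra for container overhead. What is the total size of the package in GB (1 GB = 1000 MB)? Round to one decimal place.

6.8 GB

Audio: 224 kbps = 0.224 Mbps.
screen recording: 4.634 Mbps × 3720 s × 1.03 = 17755.6 Mb
tutorial video: 6.714 Mbps × 1980 s × 1.03 = 13692.5 Mb
podcast episode with video: 3.624 Mbps × 2820 s × 1.03 = 10526.3 Mb
time-lapse clip: 17.724 Mbps × 180 s × 1.03 = 3286.0 Mb
music video: 30.224 Mbps × 300 s × 1.03 = 9339.2 Mb
Total: 54599.7 Mb = 6825.0 MB.
= 6.825 GB.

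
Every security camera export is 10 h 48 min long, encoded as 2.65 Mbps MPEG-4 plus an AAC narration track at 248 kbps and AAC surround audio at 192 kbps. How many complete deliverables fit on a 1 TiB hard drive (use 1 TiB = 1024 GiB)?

10 h 48 min = 648 min = 38880 s
Audio total: 248 + 192 = 440 kbps = 0.440 Mbps.
Total bitrate: 3.090 Mbps.
Per item: 3.090 Mbps × 38880 s = 120,139 Mb = 15,017 MB.
Capacity: 1 TiB = 8,796,093 Mb; 73.22 items → 73 complete.

73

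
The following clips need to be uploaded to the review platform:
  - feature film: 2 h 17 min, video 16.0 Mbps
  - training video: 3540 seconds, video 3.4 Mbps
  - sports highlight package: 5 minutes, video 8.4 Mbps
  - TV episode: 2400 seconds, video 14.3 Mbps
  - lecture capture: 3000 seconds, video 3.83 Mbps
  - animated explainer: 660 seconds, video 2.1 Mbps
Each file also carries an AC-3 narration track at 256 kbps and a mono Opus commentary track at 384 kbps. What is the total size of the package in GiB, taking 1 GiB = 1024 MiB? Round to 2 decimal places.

23.85 GiB

Audio total: 256 + 384 = 640 kbps = 0.640 Mbps.
feature film: 16.640 Mbps × 8220 s = 136780.8 Mb
training video: 4.040 Mbps × 3540 s = 14301.6 Mb
sports highlight package: 9.040 Mbps × 300 s = 2712.0 Mb
TV episode: 14.940 Mbps × 2400 s = 35856.0 Mb
lecture capture: 4.470 Mbps × 3000 s = 13410.0 Mb
animated explainer: 2.740 Mbps × 660 s = 1808.4 Mb
Total: 204868.8 Mb = 25608.6 MB.
= 23.85 GiB.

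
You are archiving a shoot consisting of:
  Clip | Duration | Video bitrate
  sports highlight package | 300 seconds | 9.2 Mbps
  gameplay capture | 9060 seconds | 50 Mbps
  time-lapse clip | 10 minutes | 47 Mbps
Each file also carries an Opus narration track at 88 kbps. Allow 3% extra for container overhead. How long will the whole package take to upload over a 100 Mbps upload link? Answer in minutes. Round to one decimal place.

Audio: 88 kbps = 0.088 Mbps.
sports highlight package: 9.288 Mbps × 300 s × 1.03 = 2870.0 Mb
gameplay capture: 50.088 Mbps × 9060 s × 1.03 = 467411.2 Mb
time-lapse clip: 47.088 Mbps × 600 s × 1.03 = 29100.4 Mb
Total: 499381.6 Mb = 62422.7 MB.
At 100 Mbps: 499381.6 / 100 = 4994 s ≈ 83.2 minutes.

83.2 minutes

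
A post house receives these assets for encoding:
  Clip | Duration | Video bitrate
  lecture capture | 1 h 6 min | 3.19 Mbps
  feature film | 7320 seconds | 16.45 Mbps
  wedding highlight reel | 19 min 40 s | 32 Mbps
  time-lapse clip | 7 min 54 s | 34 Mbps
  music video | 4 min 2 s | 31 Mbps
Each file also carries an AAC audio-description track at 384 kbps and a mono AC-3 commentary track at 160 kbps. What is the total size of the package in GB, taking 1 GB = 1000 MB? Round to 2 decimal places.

25.20 GB

Audio total: 384 + 160 = 544 kbps = 0.544 Mbps.
lecture capture: 3.734 Mbps × 3960 s = 14786.6 Mb
feature film: 16.994 Mbps × 7320 s = 124396.1 Mb
wedding highlight reel: 32.544 Mbps × 1180 s = 38401.9 Mb
time-lapse clip: 34.544 Mbps × 474 s = 16373.9 Mb
music video: 31.544 Mbps × 242 s = 7633.6 Mb
Total: 201592.1 Mb = 25199.0 MB.
= 25.20 GB.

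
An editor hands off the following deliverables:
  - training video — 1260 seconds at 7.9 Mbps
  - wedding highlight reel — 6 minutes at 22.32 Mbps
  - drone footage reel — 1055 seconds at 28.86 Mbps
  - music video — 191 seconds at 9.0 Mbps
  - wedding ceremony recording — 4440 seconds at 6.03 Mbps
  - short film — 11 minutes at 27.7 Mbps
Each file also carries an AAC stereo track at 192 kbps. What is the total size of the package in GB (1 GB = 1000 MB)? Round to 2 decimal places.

Audio: 192 kbps = 0.192 Mbps.
training video: 8.092 Mbps × 1260 s = 10195.9 Mb
wedding highlight reel: 22.512 Mbps × 360 s = 8104.3 Mb
drone footage reel: 29.052 Mbps × 1055 s = 30649.9 Mb
music video: 9.192 Mbps × 191 s = 1755.7 Mb
wedding ceremony recording: 6.222 Mbps × 4440 s = 27625.7 Mb
short film: 27.892 Mbps × 660 s = 18408.7 Mb
Total: 96740.2 Mb = 12092.5 MB.
= 12.09 GB.

12.09 GB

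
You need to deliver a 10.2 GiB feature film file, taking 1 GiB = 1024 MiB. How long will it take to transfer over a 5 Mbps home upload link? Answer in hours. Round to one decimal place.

File: 10.2 GiB = 87617.3 Mb.
At 5 Mbps: 87617.3 / 5 = 17523.5 s ≈ 4.87 hours.

4.9 hours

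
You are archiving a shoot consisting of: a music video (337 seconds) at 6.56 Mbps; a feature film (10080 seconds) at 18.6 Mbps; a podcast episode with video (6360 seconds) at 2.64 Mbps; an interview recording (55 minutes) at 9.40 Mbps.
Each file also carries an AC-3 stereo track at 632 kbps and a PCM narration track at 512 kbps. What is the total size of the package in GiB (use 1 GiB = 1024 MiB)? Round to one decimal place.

30.3 GiB

Audio total: 632 + 512 = 1144 kbps = 1.144 Mbps.
music video: 7.704 Mbps × 337 s = 2596.2 Mb
feature film: 19.744 Mbps × 10080 s = 199019.5 Mb
podcast episode with video: 3.784 Mbps × 6360 s = 24066.2 Mb
interview recording: 10.544 Mbps × 3300 s = 34795.2 Mb
Total: 260477.2 Mb = 32559.7 MB.
= 30.32 GiB.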